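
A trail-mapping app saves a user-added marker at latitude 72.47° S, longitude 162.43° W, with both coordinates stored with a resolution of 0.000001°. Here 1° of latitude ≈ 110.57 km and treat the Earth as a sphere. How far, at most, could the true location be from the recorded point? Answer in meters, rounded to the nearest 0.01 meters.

With a 0.000001° grid the true value lies within half a step, ±0.000001°/2 = ±5e-07°, of the stored one.
North–south component: 5e-07° × 110570 = 0.055285 m.
Longitude error → 5e-07 × 110570 × cos 72.47° = 5e-07 × 110570 × 0.3012 ≈ 0.0166521 m.
Combining orthogonally: (0.055285² + 0.0166521²)^½ ≈ 0.0577384 m.

0.06 meters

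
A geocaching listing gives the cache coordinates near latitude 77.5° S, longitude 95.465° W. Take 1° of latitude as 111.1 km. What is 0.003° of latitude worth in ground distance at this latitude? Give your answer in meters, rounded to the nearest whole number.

333 meters

0.003° × 111100 m/° = 333.3 m.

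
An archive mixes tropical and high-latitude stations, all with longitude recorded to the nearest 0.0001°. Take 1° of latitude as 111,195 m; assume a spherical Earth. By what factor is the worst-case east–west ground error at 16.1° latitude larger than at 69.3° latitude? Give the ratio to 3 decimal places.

Rounding to 4 decimal places leaves the longitude within ±5e-05° of the true value.
At 16.1°: 5e-05° × 111195 × cos 16.1° = 5e-05 × 111195 × 0.9608 ≈ 5.3417 m.
Error at 69.3° = 5e-05° × 111195 × cos 69.3° ≈ 5.5598 × 0.3535 = 1.9652 m.
Ratio: 5.3417 / 1.9652 = cos 16.1° / cos 69.3° ≈ 2.7181.

2.718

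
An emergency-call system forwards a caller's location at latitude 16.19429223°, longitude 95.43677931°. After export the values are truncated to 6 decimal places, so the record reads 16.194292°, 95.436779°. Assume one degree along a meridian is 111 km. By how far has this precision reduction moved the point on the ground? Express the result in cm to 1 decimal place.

Δlat = 16.19429223 − 16.194292 = +0.00000023°; Δlon = 95.43677931 − 95.436779 = +0.00000031°.
North–south shift: 0.00000023 × 111000 = 0.02553 m.
East–west at this latitude: 0.00000031° × 111000 × cos 16.1943° ≈ 0.00000031 × 106596 = 0.0330447 m.
Hypotenuse of the two orthogonal shifts: √(0.02553² + 0.0330447²) = 0.041758 m.
That is 0.041758 m = 4.1758 cm.

4.2 cm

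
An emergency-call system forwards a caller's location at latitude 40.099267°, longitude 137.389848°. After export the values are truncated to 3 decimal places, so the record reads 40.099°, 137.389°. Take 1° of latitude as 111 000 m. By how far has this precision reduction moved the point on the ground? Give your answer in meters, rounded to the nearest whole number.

The latitude changed by +0.000267° and the longitude by +0.000848°.
N–S: 0.000267° × 111000 m/° = 29.637 m.
E–W at 40.099°: 0.000848° × 111000 × cos 40.099° = 0.000848 × 111000 × 0.7649 ≈ 72.0016 m.
Combined displacement = (29.637² + 72.0016²)^½ ≈ 77.8626 m.

78 meters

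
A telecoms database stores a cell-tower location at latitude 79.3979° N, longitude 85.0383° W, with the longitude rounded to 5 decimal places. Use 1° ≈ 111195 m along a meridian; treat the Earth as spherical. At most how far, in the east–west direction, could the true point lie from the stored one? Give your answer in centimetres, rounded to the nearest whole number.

10 centimetres

Rounding to 5 decimal places leaves the longitude within ±5e-06° of the true value.
One degree of longitude at 79.3979° is 111195 × cos 79.3979° ≈ 111195 × 0.1840 = 20458.5 m.
So at most 5e-06° × 20458.5 ≈ 0.102292 m east–west.
That is 0.102292 m = 10.229 cm.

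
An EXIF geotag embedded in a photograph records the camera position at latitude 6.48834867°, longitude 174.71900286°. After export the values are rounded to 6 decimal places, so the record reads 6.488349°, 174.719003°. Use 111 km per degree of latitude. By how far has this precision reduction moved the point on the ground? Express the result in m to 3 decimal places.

0.040 m

Δlat = 6.48834867 − 6.488349 = -0.00000033°; Δlon = 174.71900286 − 174.719003 = -0.00000014°.
North–south shift: -0.00000033 × 111000 = -0.03663 m.
E–W at 6.48835°: -0.00000014° × 111000 × cos 6.48835° = -0.00000014 × 111000 × 0.9936 ≈ -0.0154405 m.
Hypotenuse of the two orthogonal shifts: √(0.03663² + 0.0154405²) = 0.0397513 m.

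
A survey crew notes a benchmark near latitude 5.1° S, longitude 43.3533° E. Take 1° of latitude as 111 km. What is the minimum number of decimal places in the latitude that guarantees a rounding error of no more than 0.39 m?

6

One degree of latitude covers 111000 m.
Rounding to N decimal places gives at most 0.5 × 10⁻ᴺ degrees of error, i.e. 0.5 × 10⁻ᴺ × 111000 m.
Need 0.5 × 111000 × 10⁻ᴺ ≤ 0.39 → 10⁻ᴺ ≤ 7.027e-06, so N ≥ 5.15.
At 5 places the error can reach 0.555 m, but 6 places keeps it to 0.0555 m.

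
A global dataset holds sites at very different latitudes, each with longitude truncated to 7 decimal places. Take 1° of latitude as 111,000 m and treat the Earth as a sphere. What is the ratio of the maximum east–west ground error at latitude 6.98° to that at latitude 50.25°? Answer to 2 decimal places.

1.55

Truncating at 7 decimal places can drop up to a full unit in the last place, so the longitude may be off by as much as 1e-07°.
Error at 6.98° = 1e-07° × 111000 × cos 6.98° ≈ 0.0111 × 0.9926 = 0.011018 m.
At 50.25°: 1e-07° × 111000 × cos 50.25° = 1e-07 × 111000 × 0.6394 ≈ 0.0070978 m.
The ratio reduces to cos 6.98° / cos 50.25° = 0.9926/0.6394 ≈ 1.5523.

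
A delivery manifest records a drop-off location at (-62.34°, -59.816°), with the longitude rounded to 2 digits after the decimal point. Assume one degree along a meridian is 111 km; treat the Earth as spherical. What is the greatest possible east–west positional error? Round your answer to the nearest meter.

Rounding to 2 decimal places leaves the longitude within ±0.005° of the true value.
At latitude 62.34° a degree of longitude spans 111000 m × cos 62.34° = 111000 × 0.4642 ≈ 51528.8 m.
Maximum E–W displacement: 0.005 × 51528.8 = 257.644 m.

258 meters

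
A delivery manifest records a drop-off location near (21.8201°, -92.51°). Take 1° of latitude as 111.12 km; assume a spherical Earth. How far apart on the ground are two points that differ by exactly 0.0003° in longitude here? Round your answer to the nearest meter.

One degree of longitude here spans 111120 × cos 21.8201° = 111120 × 0.9284 ≈ 103159 m; 0.0003° of that is 30.9477 m.

31 meters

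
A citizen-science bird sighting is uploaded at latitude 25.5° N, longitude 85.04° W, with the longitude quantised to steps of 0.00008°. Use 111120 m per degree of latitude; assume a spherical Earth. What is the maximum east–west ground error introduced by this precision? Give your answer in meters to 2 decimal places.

With a 0.00008° grid the true value lies within half a step, ±0.00008°/2 = ±4e-05°, of the stored one.
At latitude 25.5° a degree of longitude spans 111120 m × cos 25.5° = 111120 × 0.9026 ≈ 100295 m.
Maximum E–W displacement: 4e-05 × 100295 = 4.01181 m.

4.01 meters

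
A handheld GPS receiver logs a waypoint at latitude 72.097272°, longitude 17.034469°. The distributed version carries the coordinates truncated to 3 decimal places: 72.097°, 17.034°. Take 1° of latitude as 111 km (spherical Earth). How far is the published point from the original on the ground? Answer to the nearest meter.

34 meters

The latitude changed by +0.000272° and the longitude by +0.000469°.
N–S: 0.000272° × 111000 m/° = 30.192 m.
East–west at this latitude: 0.000469° × 111000 × cos 72.097° ≈ 0.000469 × 34122.1 = 16.0033 m.
Distance: √(30.192² + 16.0033²) ≈ 34.1711 m.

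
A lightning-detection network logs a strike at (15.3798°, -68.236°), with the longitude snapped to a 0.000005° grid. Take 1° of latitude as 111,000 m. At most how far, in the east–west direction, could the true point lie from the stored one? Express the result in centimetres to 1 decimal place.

With a 0.000005° grid the true value lies within half a step, ±0.000005°/2 = ±2.5e-06°, of the stored one.
At latitude 15.3798° a degree of longitude spans 111000 m × cos 15.3798° = 111000 × 0.9642 ≈ 107025 m.
So at most 2.5e-06° × 107025 ≈ 0.267562 m east–west.
That is 0.267562 m = 26.756 cm.

26.8 centimetres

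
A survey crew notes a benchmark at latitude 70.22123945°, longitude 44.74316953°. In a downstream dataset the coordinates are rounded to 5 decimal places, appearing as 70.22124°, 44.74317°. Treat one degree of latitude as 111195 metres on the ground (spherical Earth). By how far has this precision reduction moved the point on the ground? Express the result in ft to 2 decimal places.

The latitude changed by -0.00000055° and the longitude by -0.00000047°.
North–south shift: -0.00000055 × 111195 = -0.0611572 m.
E–W at 70.2212°: -0.00000047° × 111195 × cos 70.2212° = -0.00000047 × 111195 × 0.3384 ≈ -0.0176848 m.
Distance: √(0.0611572² + 0.0176848²) ≈ 0.0636629 m.
Converting: 0.0636629 m × 3.2808 ft/m ≈ 0.20887 ft.

0.21 ft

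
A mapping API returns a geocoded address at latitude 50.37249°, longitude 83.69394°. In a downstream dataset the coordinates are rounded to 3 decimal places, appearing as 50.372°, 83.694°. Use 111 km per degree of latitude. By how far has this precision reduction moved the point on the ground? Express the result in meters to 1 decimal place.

54.6 meters

Δlat = 50.37249 − 50.372 = +0.00049°; Δlon = 83.69394 − 83.694 = -0.00006°.
N–S: 0.00049° × 111000 m/° = 54.39 m.
East–west at this latitude: -0.00006° × 111000 × cos 50.372° ≈ -0.00006 × 70795.9 = -4.24775 m.
Combined displacement = (54.39² + 4.24775²)^½ ≈ 54.5556 m.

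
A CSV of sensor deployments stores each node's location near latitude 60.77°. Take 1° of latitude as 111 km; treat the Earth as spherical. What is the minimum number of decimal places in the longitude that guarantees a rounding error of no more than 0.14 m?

At 60.77° one degree of longitude covers 111000 × cos 60.77° ≈ 111000 × 0.4883 ≈ 54203.1 m.
With N decimal places the half-ulp bound is 0.5·10⁻ᴺ°, or 0.5·10⁻ᴺ × 54203.1 m on the ground.
Setting 27101.6 × 10⁻ᴺ ≤ 0.14 gives 10ᴺ ≥ 1.936e+05, i.e. N ≥ 5.29.
N = 5 would give 0.271 m (too coarse); N = 6 gives 0.0271 m ≤ 0.14 m.

6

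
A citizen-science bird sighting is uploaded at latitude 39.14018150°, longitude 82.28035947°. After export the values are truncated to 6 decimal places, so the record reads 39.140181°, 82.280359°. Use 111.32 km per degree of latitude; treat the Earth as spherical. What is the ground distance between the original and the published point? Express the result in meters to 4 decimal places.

The latitude changed by +0.00000050° and the longitude by +0.00000047°.
N–S: 0.00000050° × 111320 m/° = 0.05566 m.
East–west at this latitude: 0.00000047° × 111320 × cos 39.1402° ≈ 0.00000047 × 86340.2 = 0.0405799 m.
Combined displacement = (0.05566² + 0.0405799²)^½ ≈ 0.0688823 m.

0.0689 meters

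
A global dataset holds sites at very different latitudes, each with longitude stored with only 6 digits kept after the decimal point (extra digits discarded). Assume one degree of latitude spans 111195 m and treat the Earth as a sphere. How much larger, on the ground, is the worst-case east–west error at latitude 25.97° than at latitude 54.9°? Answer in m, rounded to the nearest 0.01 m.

Truncating at 6 decimal places can drop up to a full unit in the last place, so the longitude may be off by as much as 1e-06°.
Error at 25.97° = 1e-06° × 111195 × cos 25.97° ≈ 0.11119 × 0.8990 = 0.099967 m.
Error at 54.9° = 1e-06° × 111195 × cos 54.9° ≈ 0.11119 × 0.5750 = 0.063938 m.
So the lower-latitude error exceeds the higher by 0.099967 − 0.063938 = 0.036029 m.

0.04 m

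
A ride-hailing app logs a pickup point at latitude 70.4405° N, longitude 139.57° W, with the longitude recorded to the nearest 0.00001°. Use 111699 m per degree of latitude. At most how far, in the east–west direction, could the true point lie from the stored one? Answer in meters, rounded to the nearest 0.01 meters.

Rounding to 5 decimal places leaves the longitude within ±5e-06° of the true value.
One degree of longitude at 70.4405° is 111699 × cos 70.4405° ≈ 111699 × 0.3348 = 37395.2 m.
So at most 5e-06° × 37395.2 ≈ 0.186976 m east–west.

0.19 meters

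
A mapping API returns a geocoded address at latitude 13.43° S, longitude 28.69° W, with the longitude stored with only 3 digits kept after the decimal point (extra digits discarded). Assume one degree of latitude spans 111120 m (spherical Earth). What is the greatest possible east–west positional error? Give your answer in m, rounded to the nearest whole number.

108 m

Truncating at 3 decimal places can drop up to a full unit in the last place, so the longitude may be off by as much as 0.001°.
Parallels shrink by cos φ, so at 13.43° a degree of longitude is 111120 × 0.9727 ≈ 108081 m.
East–west error: 0.001° × 108081 m/° ≈ 108.081 m.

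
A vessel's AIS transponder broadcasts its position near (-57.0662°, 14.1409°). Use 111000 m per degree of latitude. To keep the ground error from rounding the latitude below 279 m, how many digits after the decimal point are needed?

3 decimal places

One degree of latitude covers 111000 m.
Rounding to N decimal places gives at most 0.5 × 10⁻ᴺ degrees of error, i.e. 0.5 × 10⁻ᴺ × 111000 m.
Need 0.5 × 111000 × 10⁻ᴺ ≤ 279 → 10⁻ᴺ ≤ 5.027e-03, so N ≥ 2.30.
At 2 places the error can reach 555 m, but 3 places keeps it to 55.5 m.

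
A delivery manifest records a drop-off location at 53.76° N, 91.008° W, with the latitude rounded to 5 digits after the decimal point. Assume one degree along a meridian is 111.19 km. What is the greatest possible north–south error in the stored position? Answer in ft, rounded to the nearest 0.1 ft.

Rounding to 5 decimal places leaves the latitude within ±5e-06° of the true value.
So the N–S error is at most 5e-06 × 111190 = 0.55595 m.
Converting: 0.55595 m × 3.2808 ft/m ≈ 1.824 ft.

1.8 ft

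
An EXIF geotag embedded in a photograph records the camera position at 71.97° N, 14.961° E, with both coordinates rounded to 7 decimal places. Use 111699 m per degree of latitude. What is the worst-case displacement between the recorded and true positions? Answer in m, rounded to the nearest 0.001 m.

0.006 m

Rounding to 7 decimal places leaves each coordinate within ±5e-08° of the true value.
N–S: 5e-08° × 111699 m/° = 0.00558495 m.
E–W at 71.97°: 5e-08° × 111699 × cos 71.97° = 5e-08 × 111699 × 0.3095 ≈ 0.00172863 m.
Worst case both components are at the extreme and orthogonal: √(0.00558495² + 0.00172863²) ≈ 0.00584635 m.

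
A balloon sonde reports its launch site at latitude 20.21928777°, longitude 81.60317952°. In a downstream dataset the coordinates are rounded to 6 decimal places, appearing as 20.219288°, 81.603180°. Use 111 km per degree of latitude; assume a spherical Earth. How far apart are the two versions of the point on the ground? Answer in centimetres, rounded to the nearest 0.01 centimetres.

The latitude changed by -0.00000023° and the longitude by -0.00000048°.
N–S: -0.00000023° × 111000 m/° = -0.02553 m.
E–W at 20.2193°: -0.00000048° × 111000 × cos 20.2193° = -0.00000048 × 111000 × 0.9384 ≈ -0.0499967 m.
Combined displacement = (0.02553² + 0.0499967²)^½ ≈ 0.0561378 m.
That is 0.0561378 m = 5.6138 cm.

5.61 centimetres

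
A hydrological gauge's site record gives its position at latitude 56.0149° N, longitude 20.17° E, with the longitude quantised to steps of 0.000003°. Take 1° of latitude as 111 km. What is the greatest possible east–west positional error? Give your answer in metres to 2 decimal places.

0.09 metres

With a 0.000003° grid the true value lies within half a step, ±0.000003°/2 = ±1.5e-06°, of the stored one.
At latitude 56.0149° a degree of longitude spans 111000 m × cos 56.0149° = 111000 × 0.5590 ≈ 62046.5 m.
So at most 1.5e-06° × 62046.5 ≈ 0.0930697 m east–west.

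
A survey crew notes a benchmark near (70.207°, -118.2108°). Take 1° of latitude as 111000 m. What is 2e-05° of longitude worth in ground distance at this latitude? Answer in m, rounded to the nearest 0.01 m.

0.75 m

2e-05° of longitude at 70.207° is 2e-05 × 111000 × cos 70.207° ≈ 2e-05 × 37587.1 = 0.751743 m.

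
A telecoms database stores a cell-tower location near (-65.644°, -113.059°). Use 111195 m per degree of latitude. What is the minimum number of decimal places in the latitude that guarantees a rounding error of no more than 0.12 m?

One degree of latitude covers 111195 m.
With N decimal places the half-ulp bound is 0.5·10⁻ᴺ°, or 0.5·10⁻ᴺ × 111195 m on the ground.
Need 0.5 × 111195 × 10⁻ᴺ ≤ 0.12 → 10⁻ᴺ ≤ 2.158e-06, so N ≥ 5.67.
At 5 places the error can reach 0.556 m, but 6 places keeps it to 0.0556 m.

6 decimal places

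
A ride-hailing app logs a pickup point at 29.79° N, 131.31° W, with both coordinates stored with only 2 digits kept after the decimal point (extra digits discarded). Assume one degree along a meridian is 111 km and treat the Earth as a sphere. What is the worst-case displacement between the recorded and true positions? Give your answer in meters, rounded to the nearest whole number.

1470 meters

Truncating at 2 decimal places can drop up to a full unit in the last place, so each coordinate may be off by as much as 0.01°.
North–south component: 0.01° × 111000 = 1110 m.
Longitude error → 0.01 × 111000 × cos 29.79° = 0.01 × 111000 × 0.8679 ≈ 963.316 m.
Combining orthogonally: (1110² + 963.316²)^½ ≈ 1469.72 m.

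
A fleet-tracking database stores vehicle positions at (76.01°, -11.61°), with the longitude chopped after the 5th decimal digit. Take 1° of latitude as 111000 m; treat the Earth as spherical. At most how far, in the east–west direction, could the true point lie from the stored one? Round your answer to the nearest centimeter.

Truncating at 5 decimal places can drop up to a full unit in the last place, so the longitude may be off by as much as 1e-05°.
One degree of longitude at 76.01° is 111000 × cos 76.01° ≈ 111000 × 0.2418 = 26834.5 m.
East–west error: 1e-05° × 26834.5 m/° ≈ 0.268345 m.
That is 0.268345 m = 26.835 cm.

27 centimeters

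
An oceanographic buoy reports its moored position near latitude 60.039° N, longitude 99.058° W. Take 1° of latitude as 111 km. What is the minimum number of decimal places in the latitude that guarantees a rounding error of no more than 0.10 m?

6

One degree of latitude covers 111000 m.
N decimal places → at most half a unit in the last place, 0.5 × 10⁻ᴺ° = 111000/2 × 10⁻ᴺ m.
Need 0.5 × 111000 × 10⁻ᴺ ≤ 0.10 → 10⁻ᴺ ≤ 1.802e-06, so N ≥ 5.74.
So 6 decimal places suffice (0.0555 m); 5 would allow up to 0.555 m.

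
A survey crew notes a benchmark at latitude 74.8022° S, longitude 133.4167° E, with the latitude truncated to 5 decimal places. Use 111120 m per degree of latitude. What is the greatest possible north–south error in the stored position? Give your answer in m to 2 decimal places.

1.11 m

Truncating at 5 decimal places can drop up to a full unit in the last place, so the latitude may be off by as much as 1e-05°.
Along the meridian that is 1e-05° × 111120 m/° = 1.1112 m.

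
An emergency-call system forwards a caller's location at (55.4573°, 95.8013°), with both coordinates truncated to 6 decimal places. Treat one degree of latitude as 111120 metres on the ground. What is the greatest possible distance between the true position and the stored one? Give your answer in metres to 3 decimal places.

0.128 metres

Truncating at 6 decimal places can drop up to a full unit in the last place, so each coordinate may be off by as much as 1e-06°.
N–S: 1e-06° × 111120 m/° = 0.11112 m.
East–west component at 55.4573°: 1e-06° × 111120 × cos 55.4573° ≈ 1e-06 × 63007.3 ≈ 0.0630073 m.
Combining orthogonally: (0.11112² + 0.0630073²)^½ ≈ 0.12774 m.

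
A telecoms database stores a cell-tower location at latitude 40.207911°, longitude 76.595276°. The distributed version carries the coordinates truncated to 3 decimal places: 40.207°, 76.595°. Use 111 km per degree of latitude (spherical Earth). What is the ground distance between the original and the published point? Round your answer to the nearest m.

104 m

The latitude changed by +0.000911° and the longitude by +0.000276°.
North–south shift: 0.000911 × 111000 = 101.121 m.
East–west at this latitude: 0.000276° × 111000 × cos 40.207° ≈ 0.000276 × 84772.6 = 23.3972 m.
Combined displacement = (101.121² + 23.3972²)^½ ≈ 103.793 m.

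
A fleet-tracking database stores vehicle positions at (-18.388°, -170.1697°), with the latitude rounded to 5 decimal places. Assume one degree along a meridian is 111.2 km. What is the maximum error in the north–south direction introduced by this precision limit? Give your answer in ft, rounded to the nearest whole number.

Rounding to 5 decimal places leaves the latitude within ±5e-06° of the true value.
North–south distance: 5e-06° × 111200 m/° = 0.556 m.
Converting: 0.556 m × 3.2808 ft/m ≈ 1.8241 ft.

2 ft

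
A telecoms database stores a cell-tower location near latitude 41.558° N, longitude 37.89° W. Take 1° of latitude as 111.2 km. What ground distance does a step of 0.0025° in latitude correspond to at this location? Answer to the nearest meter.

278 meters

0.0025° × 111200 m/° = 278 m.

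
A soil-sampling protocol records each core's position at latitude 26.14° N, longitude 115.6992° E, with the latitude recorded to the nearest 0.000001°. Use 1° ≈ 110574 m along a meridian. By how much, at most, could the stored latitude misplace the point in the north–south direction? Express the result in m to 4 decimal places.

Rounding to 6 decimal places leaves the latitude within ±5e-07° of the true value.
North–south distance: 5e-07° × 110574 m/° = 0.055287 m.

0.0553 m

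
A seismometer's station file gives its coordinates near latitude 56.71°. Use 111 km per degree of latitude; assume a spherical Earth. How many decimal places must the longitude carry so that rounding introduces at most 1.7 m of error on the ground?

At 56.71° one degree of longitude covers 111000 × cos 56.71° ≈ 111000 × 0.5489 ≈ 60925.3 m.
With N decimal places the half-ulp bound is 0.5·10⁻ᴺ°, or 0.5·10⁻ᴺ × 60925.3 m on the ground.
Need 0.5 × 60925.3 × 10⁻ᴺ ≤ 1.7 → 10⁻ᴺ ≤ 5.581e-05, so N ≥ 4.25.
So 5 decimal places suffice (0.305 m); 4 would allow up to 3.05 m.

5 decimal places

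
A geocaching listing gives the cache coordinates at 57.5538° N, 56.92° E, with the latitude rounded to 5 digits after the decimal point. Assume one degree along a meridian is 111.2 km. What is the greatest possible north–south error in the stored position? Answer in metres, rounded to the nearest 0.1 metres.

Rounding to 5 decimal places leaves the latitude within ±5e-06° of the true value.
North–south distance: 5e-06° × 111200 m/° = 0.556 m.

0.6 metres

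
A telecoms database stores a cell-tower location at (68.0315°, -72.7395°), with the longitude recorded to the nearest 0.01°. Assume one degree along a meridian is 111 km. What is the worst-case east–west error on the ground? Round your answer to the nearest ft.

681 ft

Rounding to 2 decimal places leaves the longitude within ±0.005° of the true value.
Parallels shrink by cos φ, so at 68.0315° a degree of longitude is 111000 × 0.3741 ≈ 41524.7 m.
East–west error: 0.005° × 41524.7 m/° ≈ 207.624 m.
In feet: 207.624 m ÷ 0.3048 ≈ 681.18 ft.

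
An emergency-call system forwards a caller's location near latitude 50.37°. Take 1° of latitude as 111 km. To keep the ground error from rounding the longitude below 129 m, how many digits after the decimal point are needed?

At 50.37° one degree of longitude covers 111000 × cos 50.37° ≈ 111000 × 0.6378 ≈ 70798.8 m.
N decimal places → at most half a unit in the last place, 0.5 × 10⁻ᴺ° = 70798.8/2 × 10⁻ᴺ m.
Need 0.5 × 70798.8 × 10⁻ᴺ ≤ 129 → 10⁻ᴺ ≤ 3.644e-03, so N ≥ 2.44.
At 2 places the error can reach 354 m, but 3 places keeps it to 35.4 m.

3 decimal places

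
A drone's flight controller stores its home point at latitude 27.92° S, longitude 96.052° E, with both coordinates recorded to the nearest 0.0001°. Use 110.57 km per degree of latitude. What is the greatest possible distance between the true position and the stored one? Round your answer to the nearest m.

Rounding to 4 decimal places leaves each coordinate within ±5e-05° of the true value.
North–south component: 5e-05° × 110570 = 5.5285 m.
East–west component at 27.92°: 5e-05° × 110570 × cos 27.92° ≈ 5e-05 × 97699.9 ≈ 4.88499 m.
Worst case both components are at the extreme and orthogonal: √(5.5285² + 4.88499²) ≈ 7.3775 m.

7 m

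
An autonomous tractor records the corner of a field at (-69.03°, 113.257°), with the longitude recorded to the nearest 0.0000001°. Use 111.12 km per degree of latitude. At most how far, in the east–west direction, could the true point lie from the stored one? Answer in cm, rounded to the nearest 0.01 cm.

0.20 cm

Rounding to 7 decimal places leaves the longitude within ±5e-08° of the true value.
Parallels shrink by cos φ, so at 69.03° a degree of longitude is 111120 × 0.3579 ≈ 39767.5 m.
East–west error: 5e-08° × 39767.5 m/° ≈ 0.00198838 m.
That is 0.00198838 m = 0.19884 cm.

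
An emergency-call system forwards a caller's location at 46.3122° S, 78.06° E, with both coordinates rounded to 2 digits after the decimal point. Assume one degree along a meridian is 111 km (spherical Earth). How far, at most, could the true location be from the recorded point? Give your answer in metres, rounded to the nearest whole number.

Rounding to 2 decimal places leaves each coordinate within ±0.005° of the true value.
N–S: 0.005° × 111000 m/° = 555 m.
E–W at 46.3122°: 0.005° × 111000 × cos 46.3122° = 0.005 × 111000 × 0.6907 ≈ 383.354 m.
Worst case both components are at the extreme and orthogonal: √(555² + 383.354²) ≈ 674.526 m.

675 metres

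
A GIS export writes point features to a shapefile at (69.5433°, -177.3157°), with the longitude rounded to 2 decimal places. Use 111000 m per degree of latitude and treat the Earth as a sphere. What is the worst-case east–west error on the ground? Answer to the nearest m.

Rounding to 2 decimal places leaves the longitude within ±0.005° of the true value.
Parallels shrink by cos φ, so at 69.5433° a degree of longitude is 111000 × 0.3495 ≈ 38794.4 m.
So at most 0.005° × 38794.4 ≈ 193.972 m east–west.

194 m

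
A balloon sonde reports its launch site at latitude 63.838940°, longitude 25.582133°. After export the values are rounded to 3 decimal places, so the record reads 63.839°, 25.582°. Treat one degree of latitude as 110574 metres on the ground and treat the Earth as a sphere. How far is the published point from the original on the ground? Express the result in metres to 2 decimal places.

Δlat = 63.838940 − 63.839 = -0.000060°; Δlon = 25.582133 − 25.582 = +0.000133°.
North–south shift: -0.000060 × 110574 = -6.63444 m.
E–W at 63.839°: 0.000133° × 110574 × cos 63.839° = 0.000133 × 110574 × 0.4409 ≈ 6.48395 m.
Combined displacement = (6.63444² + 6.48395²)^½ ≈ 9.27671 m.

9.28 metres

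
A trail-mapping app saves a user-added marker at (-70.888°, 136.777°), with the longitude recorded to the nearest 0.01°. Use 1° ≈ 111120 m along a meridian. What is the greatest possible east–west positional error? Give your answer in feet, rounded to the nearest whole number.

Rounding to 2 decimal places leaves the longitude within ±0.005° of the true value.
One degree of longitude at 70.888° is 111120 × cos 70.888° ≈ 111120 × 0.3274 = 36382.4 m.
Maximum E–W displacement: 0.005 × 36382.4 = 181.912 m.
Converting: 181.912 m × 3.2808 ft/m ≈ 596.82 ft.

597 feet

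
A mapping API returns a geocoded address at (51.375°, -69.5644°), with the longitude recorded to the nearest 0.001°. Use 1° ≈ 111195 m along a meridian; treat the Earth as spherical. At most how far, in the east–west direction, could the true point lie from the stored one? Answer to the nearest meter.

Rounding to 3 decimal places leaves the longitude within ±0.0005° of the true value.
Parallels shrink by cos φ, so at 51.375° a degree of longitude is 111195 × 0.6242 ≈ 69410.2 m.
Maximum E–W displacement: 0.0005 × 69410.2 = 34.7051 m.

35 meters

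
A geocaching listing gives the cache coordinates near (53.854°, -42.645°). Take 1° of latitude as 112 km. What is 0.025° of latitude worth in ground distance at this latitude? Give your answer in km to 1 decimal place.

2.8 km

Along a meridian 0.025° is 0.025 × 112000 = 2800 m.
That is 2800 m = 2.8 km.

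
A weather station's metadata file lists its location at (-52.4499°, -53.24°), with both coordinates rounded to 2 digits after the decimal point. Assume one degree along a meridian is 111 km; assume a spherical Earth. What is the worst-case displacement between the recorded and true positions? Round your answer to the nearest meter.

650 meters

Rounding to 2 decimal places leaves each coordinate within ±0.005° of the true value.
North–south component: 0.005° × 111000 = 555 m.
E–W at 52.4499°: 0.005° × 111000 × cos 52.4499° = 0.005 × 111000 × 0.6095 ≈ 338.247 m.
Combining orthogonally: (555² + 338.247²)^½ ≈ 649.951 m.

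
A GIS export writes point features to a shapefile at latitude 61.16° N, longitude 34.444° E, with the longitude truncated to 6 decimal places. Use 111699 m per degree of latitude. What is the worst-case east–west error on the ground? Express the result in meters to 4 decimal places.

Truncating at 6 decimal places can drop up to a full unit in the last place, so the longitude may be off by as much as 1e-06°.
One degree of longitude at 61.16° is 111699 × cos 61.16° ≈ 111699 × 0.4824 = 53879.7 m.
So at most 1e-06° × 53879.7 ≈ 0.0538797 m east–west.

0.0539 meters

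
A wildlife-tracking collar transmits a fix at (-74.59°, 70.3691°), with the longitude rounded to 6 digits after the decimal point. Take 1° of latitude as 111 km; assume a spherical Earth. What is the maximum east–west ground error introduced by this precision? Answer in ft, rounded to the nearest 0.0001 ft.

Rounding to 6 decimal places leaves the longitude within ±5e-07° of the true value.
One degree of longitude at 74.59° is 111000 × cos 74.59° ≈ 111000 × 0.2657 = 29495.4 m.
East–west error: 5e-07° × 29495.4 m/° ≈ 0.0147477 m.
In feet: 0.0147477 m ÷ 0.3048 ≈ 0.048385 ft.

0.0484 ft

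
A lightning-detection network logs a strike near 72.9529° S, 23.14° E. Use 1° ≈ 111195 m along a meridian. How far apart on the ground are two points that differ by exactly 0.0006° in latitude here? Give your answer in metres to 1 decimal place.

66.7 metres

Along a meridian 0.0006° is 0.0006 × 111195 = 66.717 m.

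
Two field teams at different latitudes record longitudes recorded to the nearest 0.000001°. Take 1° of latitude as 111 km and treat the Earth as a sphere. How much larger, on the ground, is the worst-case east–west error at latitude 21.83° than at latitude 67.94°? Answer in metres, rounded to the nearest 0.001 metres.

Rounding to 6 decimal places leaves the longitude within ±5e-07° of the true value.
At 21.83°: 5e-07° × 111000 × cos 21.83° = 5e-07 × 111000 × 0.9283 ≈ 0.05152 m.
Error at 67.94° = 5e-07° × 111000 × cos 67.94° ≈ 0.0555 × 0.3756 = 0.020845 m.
Difference: 0.05152 − 0.020845 = 0.030676 m.

0.031 metres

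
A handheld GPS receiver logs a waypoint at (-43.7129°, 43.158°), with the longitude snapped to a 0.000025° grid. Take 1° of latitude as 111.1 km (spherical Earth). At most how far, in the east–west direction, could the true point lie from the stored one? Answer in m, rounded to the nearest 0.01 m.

With a 0.000025° grid the true value lies within half a step, ±0.000025°/2 = ±1.25e-05°, of the stored one.
At latitude 43.7129° a degree of longitude spans 111100 m × cos 43.7129° = 111100 × 0.7228 ≈ 80304.4 m.
East–west error: 1.25e-05° × 80304.4 m/° ≈ 1.0038 m.

1.00 m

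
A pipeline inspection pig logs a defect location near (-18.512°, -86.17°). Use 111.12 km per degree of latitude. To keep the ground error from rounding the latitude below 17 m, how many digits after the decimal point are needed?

One degree of latitude covers 111120 m.
Rounding to N decimal places gives at most 0.5 × 10⁻ᴺ degrees of error, i.e. 0.5 × 10⁻ᴺ × 111120 m.
Need 0.5 × 111120 × 10⁻ᴺ ≤ 17 → 10⁻ᴺ ≤ 3.060e-04, so N ≥ 3.51.
N = 3 would give 55.6 m (too coarse); N = 4 gives 5.56 m ≤ 17 m.

4 decimal places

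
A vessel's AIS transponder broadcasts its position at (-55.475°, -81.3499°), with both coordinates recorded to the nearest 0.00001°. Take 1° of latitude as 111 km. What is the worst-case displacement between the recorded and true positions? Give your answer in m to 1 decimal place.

0.6 m

Rounding to 5 decimal places leaves each coordinate within ±5e-06° of the true value.
North–south component: 5e-06° × 111000 = 0.555 m.
East–west component at 55.475°: 5e-06° × 111000 × cos 55.475° ≈ 5e-06 × 62911 ≈ 0.314555 m.
The two errors are perpendicular, so the maximum displacement is √(0.555² + 0.314555²) ≈ 0.637942 m.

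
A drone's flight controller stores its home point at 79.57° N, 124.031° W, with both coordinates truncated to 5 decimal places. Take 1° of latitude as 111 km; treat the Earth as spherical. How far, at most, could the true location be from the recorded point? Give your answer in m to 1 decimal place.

1.1 m

Truncating at 5 decimal places can drop up to a full unit in the last place, so each coordinate may be off by as much as 1e-05°.
N–S: 1e-05° × 111000 m/° = 1.11 m.
E–W at 79.57°: 1e-05° × 111000 × cos 79.57° = 1e-05 × 111000 × 0.1810 ≈ 0.200948 m.
The two errors are perpendicular, so the maximum displacement is √(1.11² + 0.200948²) ≈ 1.12804 m.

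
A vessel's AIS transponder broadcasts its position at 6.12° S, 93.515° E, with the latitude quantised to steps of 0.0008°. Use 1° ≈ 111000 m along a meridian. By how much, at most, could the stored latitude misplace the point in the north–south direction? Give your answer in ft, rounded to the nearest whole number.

146 ft

With a 0.0008° grid the true value lies within half a step, ±0.0008°/2 = ±0.0004°, of the stored one.
So the N–S error is at most 0.0004 × 111000 = 44.4 m.
Converting: 44.4 m × 3.2808 ft/m ≈ 145.67 ft.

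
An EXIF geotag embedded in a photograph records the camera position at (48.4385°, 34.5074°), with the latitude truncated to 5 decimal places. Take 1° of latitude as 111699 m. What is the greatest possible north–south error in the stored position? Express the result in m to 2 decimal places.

Truncating at 5 decimal places can drop up to a full unit in the last place, so the latitude may be off by as much as 1e-05°.
North–south distance: 1e-05° × 111699 m/° = 1.11699 m.

1.12 m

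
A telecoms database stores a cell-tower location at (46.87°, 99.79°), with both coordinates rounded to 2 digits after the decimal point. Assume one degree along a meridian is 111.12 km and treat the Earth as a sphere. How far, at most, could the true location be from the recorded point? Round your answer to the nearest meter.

673 meters

Rounding to 2 decimal places leaves each coordinate within ±0.005° of the true value.
North–south component: 0.005° × 111120 = 555.6 m.
E–W at 46.87°: 0.005° × 111120 × cos 46.87° = 0.005 × 111120 × 0.6837 ≈ 379.839 m.
Combining orthogonally: (555.6² + 379.839²)^½ ≈ 673.03 m.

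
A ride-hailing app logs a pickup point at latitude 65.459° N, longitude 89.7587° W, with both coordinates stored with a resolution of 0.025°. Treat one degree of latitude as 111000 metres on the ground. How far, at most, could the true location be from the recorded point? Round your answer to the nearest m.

With a 0.025° grid the true value lies within half a step, ±0.025°/2 = ±0.0125°, of the stored one.
N–S: 0.0125° × 111000 m/° = 1387.5 m.
East–west component at 65.459°: 0.0125° × 111000 × cos 65.459° ≈ 0.0125 × 46103.2 ≈ 576.29 m.
Worst case both components are at the extreme and orthogonal: √(1387.5² + 576.29²) ≈ 1502.42 m.

1502 m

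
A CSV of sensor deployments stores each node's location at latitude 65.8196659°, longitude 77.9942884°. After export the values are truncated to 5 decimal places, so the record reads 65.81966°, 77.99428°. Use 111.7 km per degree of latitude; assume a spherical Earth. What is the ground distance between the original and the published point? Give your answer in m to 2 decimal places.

0.76 m

Δlat = 65.8196659 − 65.81966 = +0.0000059°; Δlon = 77.9942884 − 77.99428 = +0.0000084°.
N–S: 0.0000059° × 111700 m/° = 0.65903 m.
East–west at this latitude: 0.0000084° × 111700 × cos 65.8197° ≈ 0.0000084 × 45753.4 = 0.384329 m.
Hypotenuse of the two orthogonal shifts: √(0.65903² + 0.384329²) = 0.762908 m.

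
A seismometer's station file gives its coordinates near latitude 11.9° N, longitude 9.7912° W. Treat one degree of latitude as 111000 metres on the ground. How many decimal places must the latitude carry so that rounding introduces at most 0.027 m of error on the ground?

One degree of latitude covers 111000 m.
Rounding to N decimal places gives at most 0.5 × 10⁻ᴺ degrees of error, i.e. 0.5 × 10⁻ᴺ × 111000 m.
Need 0.5 × 111000 × 10⁻ᴺ ≤ 0.027 → 10⁻ᴺ ≤ 4.865e-07, so N ≥ 6.31.
N = 6 would give 0.0555 m (too coarse); N = 7 gives 0.00555 m ≤ 0.027 m.

7 decimal places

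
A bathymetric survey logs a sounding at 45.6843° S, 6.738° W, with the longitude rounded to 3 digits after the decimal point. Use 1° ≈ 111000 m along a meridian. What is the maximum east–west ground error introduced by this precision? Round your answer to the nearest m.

Rounding to 3 decimal places leaves the longitude within ±0.0005° of the true value.
Parallels shrink by cos φ, so at 45.6843° a degree of longitude is 111000 × 0.6986 ≈ 77545.9 m.
Maximum E–W displacement: 0.0005 × 77545.9 = 38.7729 m.

39 m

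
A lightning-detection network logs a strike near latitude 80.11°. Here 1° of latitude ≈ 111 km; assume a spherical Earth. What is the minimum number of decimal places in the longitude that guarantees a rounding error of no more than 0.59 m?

5 decimal places

At 80.11° one degree of longitude covers 111000 × cos 80.11° ≈ 111000 × 0.1718 ≈ 19065 m.
Rounding to N decimal places gives at most 0.5 × 10⁻ᴺ degrees of error, i.e. 0.5 × 10⁻ᴺ × 19065 m.
Need 0.5 × 19065 × 10⁻ᴺ ≤ 0.59 → 10⁻ᴺ ≤ 6.189e-05, so N ≥ 4.21.
At 4 places the error can reach 0.953 m, but 5 places keeps it to 0.0953 m.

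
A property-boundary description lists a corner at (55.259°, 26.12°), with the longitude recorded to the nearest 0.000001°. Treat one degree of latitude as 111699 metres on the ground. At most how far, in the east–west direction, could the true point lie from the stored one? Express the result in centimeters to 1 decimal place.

3.2 centimeters

Rounding to 6 decimal places leaves the longitude within ±5e-07° of the true value.
At latitude 55.259° a degree of longitude spans 111699 m × cos 55.259° = 111699 × 0.5699 ≈ 63653.7 m.
Maximum E–W displacement: 5e-07 × 63653.7 = 0.0318268 m.
That is 0.0318268 m = 3.1827 cm.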